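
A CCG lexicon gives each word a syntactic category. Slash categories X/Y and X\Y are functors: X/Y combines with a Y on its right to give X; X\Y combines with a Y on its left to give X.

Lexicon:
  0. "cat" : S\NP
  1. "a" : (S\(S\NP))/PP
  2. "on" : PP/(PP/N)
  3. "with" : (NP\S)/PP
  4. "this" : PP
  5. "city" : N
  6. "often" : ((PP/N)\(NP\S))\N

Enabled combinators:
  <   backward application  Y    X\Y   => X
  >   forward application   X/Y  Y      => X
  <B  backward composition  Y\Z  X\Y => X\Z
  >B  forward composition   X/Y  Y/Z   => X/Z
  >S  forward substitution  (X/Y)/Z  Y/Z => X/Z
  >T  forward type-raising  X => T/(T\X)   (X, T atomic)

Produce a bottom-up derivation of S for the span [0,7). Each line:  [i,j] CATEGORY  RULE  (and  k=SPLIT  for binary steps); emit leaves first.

[0,7] S   <
  [0,1] "cat" : S\NP
  [1,7] S\(S\NP)   >
    [1,2] "a" : (S\(S\NP))/PP
    [2,7] PP   >
      [2,3] "on" : PP/(PP/N)
      [3,7] PP/N   <
        [3,5] NP\S   >
          [3,4] "with" : (NP\S)/PP
          [4,5] "this" : PP
        [5,7] (PP/N)\(NP\S)   <
          [5,6] "city" : N
          [6,7] "often" : ((PP/N)\(NP\S))\N

[0,1] S\NP  lex  "cat"
[1,2] (S\(S\NP))/PP  lex  "a"
[2,3] PP/(PP/N)  lex  "on"
[3,4] (NP\S)/PP  lex  "with"
[4,5] PP  lex  "this"
[3,5] NP\S  >  k=4
[5,6] N  lex  "city"
[6,7] ((PP/N)\(NP\S))\N  lex  "often"
[5,7] (PP/N)\(NP\S)  <  k=6
[3,7] PP/N  <  k=5
[2,7] PP  >  k=3
[1,7] S\(S\NP)  >  k=2
[0,7] S  <  k=1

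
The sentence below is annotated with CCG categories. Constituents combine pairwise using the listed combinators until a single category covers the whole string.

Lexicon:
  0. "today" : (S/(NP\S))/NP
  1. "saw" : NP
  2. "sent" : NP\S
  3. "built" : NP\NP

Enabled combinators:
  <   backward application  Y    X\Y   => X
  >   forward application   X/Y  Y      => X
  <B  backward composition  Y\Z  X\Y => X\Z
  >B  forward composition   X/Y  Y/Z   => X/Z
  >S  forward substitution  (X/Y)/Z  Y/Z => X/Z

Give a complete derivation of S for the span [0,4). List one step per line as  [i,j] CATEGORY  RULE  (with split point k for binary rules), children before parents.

[0,4] S   >
  [0,2] S/(NP\S)   >
    [0,1] "today" : (S/(NP\S))/NP
    [1,2] "saw" : NP
  [2,4] NP\S   <B
    [2,3] "sent" : NP\S
    [3,4] "built" : NP\NP

[0,1] (S/(NP\S))/NP  lex  "today"
[1,2] NP  lex  "saw"
[0,2] S/(NP\S)  >  k=1
[2,3] NP\S  lex  "sent"
[3,4] NP\NP  lex  "built"
[2,4] NP\S  <B  k=3
[0,4] S  >  k=2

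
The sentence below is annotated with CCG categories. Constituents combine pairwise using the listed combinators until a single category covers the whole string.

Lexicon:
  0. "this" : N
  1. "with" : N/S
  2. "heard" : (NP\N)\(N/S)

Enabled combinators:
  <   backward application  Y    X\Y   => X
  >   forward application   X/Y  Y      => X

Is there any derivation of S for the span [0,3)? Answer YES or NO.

NO

N N/S (NP\N)\(N/S)
CKY chart[0,3] = {NP}; S ∉ chart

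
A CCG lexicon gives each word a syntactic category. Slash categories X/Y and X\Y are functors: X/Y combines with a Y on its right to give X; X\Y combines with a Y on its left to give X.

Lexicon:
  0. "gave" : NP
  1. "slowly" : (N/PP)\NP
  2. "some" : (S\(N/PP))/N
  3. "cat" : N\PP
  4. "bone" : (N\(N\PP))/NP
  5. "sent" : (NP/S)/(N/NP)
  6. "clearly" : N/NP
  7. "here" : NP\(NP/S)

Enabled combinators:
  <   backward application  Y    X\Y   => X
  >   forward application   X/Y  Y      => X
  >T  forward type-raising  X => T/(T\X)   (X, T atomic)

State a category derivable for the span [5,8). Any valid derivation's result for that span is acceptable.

NP

[0,8] S   <
  [0,2] N/PP   <
    [0,1] "gave" : NP
    [1,2] "slowly" : (N/PP)\NP
  [2,8] S\(N/PP)   >
    [2,3] "some" : (S\(N/PP))/N
    [3,8] N   <
      [3,4] "cat" : N\PP
      [4,8] N\(N\PP)   >
        [4,5] "bone" : (N\(N\PP))/NP
        [5,8] NP   <
          [5,7] NP/S   >
            [5,6] "sent" : (NP/S)/(N/NP)
            [6,7] "clearly" : N/NP
          [7,8] "here" : NP\(NP/S)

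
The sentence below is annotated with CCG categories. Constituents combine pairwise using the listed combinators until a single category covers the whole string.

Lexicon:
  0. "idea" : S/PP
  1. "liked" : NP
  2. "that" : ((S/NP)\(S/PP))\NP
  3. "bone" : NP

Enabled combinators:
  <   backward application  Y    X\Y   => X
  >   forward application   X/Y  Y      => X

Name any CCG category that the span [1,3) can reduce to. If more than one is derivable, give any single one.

(S/NP)\(S/PP)

[0,4] S   >
  [0,3] S/NP   <
    [0,1] "idea" : S/PP
    [1,3] (S/NP)\(S/PP)   <
      [1,2] "liked" : NP
      [2,3] "that" : ((S/NP)\(S/PP))\NP
  [3,4] "bone" : NP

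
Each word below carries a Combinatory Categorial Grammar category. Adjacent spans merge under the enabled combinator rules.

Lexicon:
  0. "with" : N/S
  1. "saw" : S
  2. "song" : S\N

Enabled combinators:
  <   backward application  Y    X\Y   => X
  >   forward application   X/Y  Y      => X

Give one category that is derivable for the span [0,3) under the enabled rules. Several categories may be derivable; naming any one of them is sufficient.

[0,3] S   <
  [0,2] N   >
    [0,1] "with" : N/S
    [1,2] "saw" : S
  [2,3] "song" : S\N

S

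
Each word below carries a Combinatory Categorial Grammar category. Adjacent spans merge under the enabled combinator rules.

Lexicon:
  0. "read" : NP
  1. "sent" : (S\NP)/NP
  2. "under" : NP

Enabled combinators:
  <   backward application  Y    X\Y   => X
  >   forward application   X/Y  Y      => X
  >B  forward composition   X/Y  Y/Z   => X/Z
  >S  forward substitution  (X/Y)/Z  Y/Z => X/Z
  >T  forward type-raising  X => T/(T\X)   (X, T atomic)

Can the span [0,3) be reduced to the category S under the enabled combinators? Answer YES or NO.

[0,3] S   >
  [0,2] S/NP   >B
    [0,1] S/(S\NP)   >T
      [0,1] "read" : NP
    [1,2] "sent" : (S\NP)/NP
  [2,3] "under" : NP

YES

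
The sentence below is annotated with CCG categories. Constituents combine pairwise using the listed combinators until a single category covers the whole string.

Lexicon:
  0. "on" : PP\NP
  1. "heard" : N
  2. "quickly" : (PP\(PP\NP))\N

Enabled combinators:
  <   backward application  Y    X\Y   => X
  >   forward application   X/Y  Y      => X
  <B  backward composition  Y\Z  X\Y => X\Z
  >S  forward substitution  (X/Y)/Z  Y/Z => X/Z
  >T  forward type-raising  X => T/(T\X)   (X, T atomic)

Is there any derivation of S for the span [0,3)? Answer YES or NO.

NO

PP\NP N (PP\(PP\NP))\N
CKY chart[0,3] = {N/(N\PP), NP/(NP\PP), PP, PP/(PP\PP), S/(S\PP)}; S ∉ chart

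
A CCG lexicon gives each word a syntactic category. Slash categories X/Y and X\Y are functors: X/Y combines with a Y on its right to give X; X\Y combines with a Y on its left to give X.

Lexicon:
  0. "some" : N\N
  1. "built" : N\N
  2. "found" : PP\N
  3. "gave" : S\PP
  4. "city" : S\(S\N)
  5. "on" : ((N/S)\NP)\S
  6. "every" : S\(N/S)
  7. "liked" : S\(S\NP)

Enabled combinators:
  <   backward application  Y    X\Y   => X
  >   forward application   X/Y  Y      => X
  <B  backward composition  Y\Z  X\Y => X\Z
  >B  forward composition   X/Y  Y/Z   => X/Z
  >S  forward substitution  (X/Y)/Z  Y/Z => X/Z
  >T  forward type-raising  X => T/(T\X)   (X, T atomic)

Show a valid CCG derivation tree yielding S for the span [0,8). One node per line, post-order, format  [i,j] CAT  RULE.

[0,8] S   <
  [0,7] S\NP   <B
    [0,6] (N/S)\NP   <
      [0,5] S   <
        [0,4] S\N   <B
          [0,2] N\N   <B
            [0,1] "some" : N\N
            [1,2] "built" : N\N
          [2,4] S\N   <B
            [2,3] "found" : PP\N
            [3,4] "gave" : S\PP
        [4,5] "city" : S\(S\N)
      [5,6] "on" : ((N/S)\NP)\S
    [6,7] "every" : S\(N/S)
  [7,8] "liked" : S\(S\NP)

[0,1] N\N  lex  "some"
[1,2] N\N  lex  "built"
[0,2] N\N  <B  k=1
[2,3] PP\N  lex  "found"
[3,4] S\PP  lex  "gave"
[2,4] S\N  <B  k=3
[0,4] S\N  <B  k=2
[4,5] S\(S\N)  lex  "city"
[0,5] S  <  k=4
[5,6] ((N/S)\NP)\S  lex  "on"
[0,6] (N/S)\NP  <  k=5
[6,7] S\(N/S)  lex  "every"
[0,7] S\NP  <B  k=6
[7,8] S\(S\NP)  lex  "liked"
[0,8] S  <  k=7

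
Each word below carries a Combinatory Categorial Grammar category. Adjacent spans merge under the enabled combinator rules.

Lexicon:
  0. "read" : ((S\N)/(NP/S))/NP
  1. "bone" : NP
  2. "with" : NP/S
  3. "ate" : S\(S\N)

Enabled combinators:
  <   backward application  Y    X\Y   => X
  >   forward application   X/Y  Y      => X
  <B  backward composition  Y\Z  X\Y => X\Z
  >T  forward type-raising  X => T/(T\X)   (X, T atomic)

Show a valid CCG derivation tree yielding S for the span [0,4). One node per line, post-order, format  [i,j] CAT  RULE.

[0,1] ((S\N)/(NP/S))/NP  lex  "read"
[1,2] NP  lex  "bone"
[0,2] (S\N)/(NP/S)  >  k=1
[2,3] NP/S  lex  "with"
[0,3] S\N  >  k=2
[3,4] S\(S\N)  lex  "ate"
[0,4] S  <  k=3

[0,4] S   <
  [0,3] S\N   >
    [0,2] (S\N)/(NP/S)   >
      [0,1] "read" : ((S\N)/(NP/S))/NP
      [1,2] "bone" : NP
    [2,3] "with" : NP/S
  [3,4] "ate" : S\(S\N)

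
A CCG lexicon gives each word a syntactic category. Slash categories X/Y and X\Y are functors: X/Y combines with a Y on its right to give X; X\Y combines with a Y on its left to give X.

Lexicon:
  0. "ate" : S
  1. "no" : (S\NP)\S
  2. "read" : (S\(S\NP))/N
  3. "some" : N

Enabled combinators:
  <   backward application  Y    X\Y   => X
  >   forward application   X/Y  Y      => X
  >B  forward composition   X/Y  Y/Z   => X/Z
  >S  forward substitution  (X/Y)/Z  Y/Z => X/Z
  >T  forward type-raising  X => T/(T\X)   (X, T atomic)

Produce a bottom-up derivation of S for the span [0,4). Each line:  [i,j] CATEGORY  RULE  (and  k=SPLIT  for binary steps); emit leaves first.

[0,4] S   <
  [0,2] S\NP   <
    [0,1] "ate" : S
    [1,2] "no" : (S\NP)\S
  [2,4] S\(S\NP)   >
    [2,3] "read" : (S\(S\NP))/N
    [3,4] "some" : N

[0,1] S  lex  "ate"
[1,2] (S\NP)\S  lex  "no"
[0,2] S\NP  <  k=1
[2,3] (S\(S\NP))/N  lex  "read"
[3,4] N  lex  "some"
[2,4] S\(S\NP)  >  k=3
[0,4] S  <  k=2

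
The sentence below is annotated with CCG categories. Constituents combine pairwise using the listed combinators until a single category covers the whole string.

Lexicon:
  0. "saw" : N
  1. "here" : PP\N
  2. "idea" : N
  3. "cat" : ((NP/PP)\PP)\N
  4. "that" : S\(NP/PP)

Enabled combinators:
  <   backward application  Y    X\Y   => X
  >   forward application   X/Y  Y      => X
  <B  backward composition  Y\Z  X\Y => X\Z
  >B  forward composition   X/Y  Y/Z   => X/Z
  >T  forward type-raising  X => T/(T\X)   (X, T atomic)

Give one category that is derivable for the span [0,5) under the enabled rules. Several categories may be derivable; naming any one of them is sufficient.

S

[0,5] S   <
  [0,1] "saw" : N
  [1,5] S\N   <B
    [1,2] "here" : PP\N
    [2,5] S\PP   <B
      [2,4] (NP/PP)\PP   <
        [2,3] "idea" : N
        [3,4] "cat" : ((NP/PP)\PP)\N
      [4,5] "that" : S\(NP/PP)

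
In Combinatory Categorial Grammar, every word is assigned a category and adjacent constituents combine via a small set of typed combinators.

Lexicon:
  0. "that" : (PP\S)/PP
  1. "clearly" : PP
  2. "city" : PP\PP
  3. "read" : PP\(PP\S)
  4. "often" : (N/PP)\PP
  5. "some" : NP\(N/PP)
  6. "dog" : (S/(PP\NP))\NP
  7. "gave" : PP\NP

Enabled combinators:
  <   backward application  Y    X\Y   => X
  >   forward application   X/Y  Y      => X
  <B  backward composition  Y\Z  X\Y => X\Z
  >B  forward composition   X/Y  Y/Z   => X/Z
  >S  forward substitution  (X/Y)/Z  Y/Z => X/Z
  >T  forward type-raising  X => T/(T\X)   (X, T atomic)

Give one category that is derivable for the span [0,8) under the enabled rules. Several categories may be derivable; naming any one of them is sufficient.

S

[0,8] S   >
  [0,7] S/(PP\NP)   <
    [0,6] NP   <
      [0,4] PP   <
        [0,3] PP\S   <B
          [0,2] PP\S   >
            [0,1] "that" : (PP\S)/PP
            [1,2] "clearly" : PP
          [2,3] "city" : PP\PP
        [3,4] "read" : PP\(PP\S)
      [4,6] NP\PP   <B
        [4,5] "often" : (N/PP)\PP
        [5,6] "some" : NP\(N/PP)
    [6,7] "dog" : (S/(PP\NP))\NP
  [7,8] "gave" : PP\NP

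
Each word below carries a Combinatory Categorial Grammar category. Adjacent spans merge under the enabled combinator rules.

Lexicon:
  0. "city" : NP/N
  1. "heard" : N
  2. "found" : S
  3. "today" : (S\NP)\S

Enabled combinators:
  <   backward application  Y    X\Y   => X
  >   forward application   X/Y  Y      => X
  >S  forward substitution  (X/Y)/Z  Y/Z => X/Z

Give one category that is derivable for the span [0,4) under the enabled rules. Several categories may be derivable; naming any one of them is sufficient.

S

[0,4] S   <
  [0,2] NP   >
    [0,1] "city" : NP/N
    [1,2] "heard" : N
  [2,4] S\NP   <
    [2,3] "found" : S
    [3,4] "today" : (S\NP)\S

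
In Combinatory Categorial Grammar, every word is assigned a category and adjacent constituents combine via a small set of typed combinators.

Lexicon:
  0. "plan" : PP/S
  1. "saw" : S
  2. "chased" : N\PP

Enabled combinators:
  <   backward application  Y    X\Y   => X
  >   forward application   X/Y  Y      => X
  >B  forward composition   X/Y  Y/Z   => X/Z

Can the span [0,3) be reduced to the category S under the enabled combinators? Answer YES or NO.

PP/S S N\PP
CKY chart[0,3] = {N}; S ∉ chart

NO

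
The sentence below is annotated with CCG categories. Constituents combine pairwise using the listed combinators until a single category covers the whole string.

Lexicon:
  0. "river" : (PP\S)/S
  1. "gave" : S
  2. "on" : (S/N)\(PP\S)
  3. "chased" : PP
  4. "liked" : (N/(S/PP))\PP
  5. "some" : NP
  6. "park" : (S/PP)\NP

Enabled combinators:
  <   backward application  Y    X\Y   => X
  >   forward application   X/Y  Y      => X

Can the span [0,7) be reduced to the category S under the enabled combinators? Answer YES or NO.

YES

[0,7] S   >
  [0,3] S/N   <
    [0,2] PP\S   >
      [0,1] "river" : (PP\S)/S
      [1,2] "gave" : S
    [2,3] "on" : (S/N)\(PP\S)
  [3,7] N   >
    [3,5] N/(S/PP)   <
      [3,4] "chased" : PP
      [4,5] "liked" : (N/(S/PP))\PP
    [5,7] S/PP   <
      [5,6] "some" : NP
      [6,7] "park" : (S/PP)\NP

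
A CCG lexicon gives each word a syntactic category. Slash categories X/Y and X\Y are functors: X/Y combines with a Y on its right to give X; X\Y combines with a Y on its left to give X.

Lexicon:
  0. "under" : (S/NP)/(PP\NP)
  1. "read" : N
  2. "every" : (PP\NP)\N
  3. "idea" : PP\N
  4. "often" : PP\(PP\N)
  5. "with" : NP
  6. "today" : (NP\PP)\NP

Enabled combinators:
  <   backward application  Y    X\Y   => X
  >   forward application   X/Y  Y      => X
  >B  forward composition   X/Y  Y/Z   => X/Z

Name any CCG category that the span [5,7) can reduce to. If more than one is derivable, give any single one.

[0,7] S   >
  [0,3] S/NP   >
    [0,1] "under" : (S/NP)/(PP\NP)
    [1,3] PP\NP   <
      [1,2] "read" : N
      [2,3] "every" : (PP\NP)\N
  [3,7] NP   <
    [3,5] PP   <
      [3,4] "idea" : PP\N
      [4,5] "often" : PP\(PP\N)
    [5,7] NP\PP   <
      [5,6] "with" : NP
      [6,7] "today" : (NP\PP)\NP

NP\PP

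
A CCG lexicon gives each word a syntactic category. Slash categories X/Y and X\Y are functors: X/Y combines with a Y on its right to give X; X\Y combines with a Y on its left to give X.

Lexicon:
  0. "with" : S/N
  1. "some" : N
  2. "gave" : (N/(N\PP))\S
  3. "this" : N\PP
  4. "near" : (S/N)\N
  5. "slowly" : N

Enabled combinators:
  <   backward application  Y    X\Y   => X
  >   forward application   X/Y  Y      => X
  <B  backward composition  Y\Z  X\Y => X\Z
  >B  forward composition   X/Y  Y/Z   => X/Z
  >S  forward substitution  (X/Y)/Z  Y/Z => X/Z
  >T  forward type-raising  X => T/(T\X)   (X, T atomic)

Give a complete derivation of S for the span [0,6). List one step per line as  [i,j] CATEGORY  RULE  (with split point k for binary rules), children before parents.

[0,6] S   >
  [0,5] S/N   <
    [0,4] N   >
      [0,3] N/(N\PP)   <
        [0,2] S   >
          [0,1] "with" : S/N
          [1,2] "some" : N
        [2,3] "gave" : (N/(N\PP))\S
      [3,4] "this" : N\PP
    [4,5] "near" : (S/N)\N
  [5,6] "slowly" : N

[0,1] S/N  lex  "with"
[1,2] N  lex  "some"
[0,2] S  >  k=1
[2,3] (N/(N\PP))\S  lex  "gave"
[0,3] N/(N\PP)  <  k=2
[3,4] N\PP  lex  "this"
[0,4] N  >  k=3
[4,5] (S/N)\N  lex  "near"
[0,5] S/N  <  k=4
[5,6] N  lex  "slowly"
[0,6] S  >  k=5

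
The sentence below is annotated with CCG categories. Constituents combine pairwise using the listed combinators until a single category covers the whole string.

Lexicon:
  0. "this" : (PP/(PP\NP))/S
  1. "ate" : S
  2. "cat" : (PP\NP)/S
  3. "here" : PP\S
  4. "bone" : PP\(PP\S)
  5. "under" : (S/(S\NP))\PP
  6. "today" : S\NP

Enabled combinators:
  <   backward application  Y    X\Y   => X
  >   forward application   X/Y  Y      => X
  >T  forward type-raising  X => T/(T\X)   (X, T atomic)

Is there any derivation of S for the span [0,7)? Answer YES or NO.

(PP/(PP\NP))/S S (PP\NP)/S PP\S PP\(PP\S) (S/(S\NP))\PP S\NP
CKY chart[0,7] = {N/(N\PP), NP/(NP\PP), PP, PP/(PP\PP), S/(S\PP)}; S ∉ chart

NO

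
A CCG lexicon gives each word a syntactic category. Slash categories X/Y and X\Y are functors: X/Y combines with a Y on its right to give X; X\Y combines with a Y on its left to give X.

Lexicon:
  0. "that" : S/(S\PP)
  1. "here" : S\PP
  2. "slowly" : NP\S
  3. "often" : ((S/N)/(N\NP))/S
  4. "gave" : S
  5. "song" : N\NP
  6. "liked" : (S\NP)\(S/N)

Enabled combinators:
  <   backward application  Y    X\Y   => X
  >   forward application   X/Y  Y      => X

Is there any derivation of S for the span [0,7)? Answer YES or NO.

[0,7] S   <
  [0,3] NP   <
    [0,2] S   >
      [0,1] "that" : S/(S\PP)
      [1,2] "here" : S\PP
    [2,3] "slowly" : NP\S
  [3,7] S\NP   <
    [3,6] S/N   >
      [3,5] (S/N)/(N\NP)   >
        [3,4] "often" : ((S/N)/(N\NP))/S
        [4,5] "gave" : S
      [5,6] "song" : N\NP
    [6,7] "liked" : (S\NP)\(S/N)

YES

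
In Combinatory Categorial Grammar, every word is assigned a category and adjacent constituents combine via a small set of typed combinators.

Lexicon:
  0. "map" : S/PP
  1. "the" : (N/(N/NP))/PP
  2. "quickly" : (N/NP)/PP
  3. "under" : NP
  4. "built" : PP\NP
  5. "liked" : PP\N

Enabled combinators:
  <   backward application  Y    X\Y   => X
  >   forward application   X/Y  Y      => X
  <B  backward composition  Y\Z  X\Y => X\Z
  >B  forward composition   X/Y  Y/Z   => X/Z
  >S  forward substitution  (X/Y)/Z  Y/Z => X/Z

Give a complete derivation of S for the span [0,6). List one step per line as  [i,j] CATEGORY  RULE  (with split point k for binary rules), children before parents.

[0,1] S/PP  lex  "map"
[1,2] (N/(N/NP))/PP  lex  "the"
[2,3] (N/NP)/PP  lex  "quickly"
[1,3] N/PP  >S  k=2
[3,4] NP  lex  "under"
[4,5] PP\NP  lex  "built"
[3,5] PP  <  k=4
[1,5] N  >  k=3
[5,6] PP\N  lex  "liked"
[1,6] PP  <  k=5
[0,6] S  >  k=1

[0,6] S   >
  [0,1] "map" : S/PP
  [1,6] PP   <
    [1,5] N   >
      [1,3] N/PP   >S
        [1,2] "the" : (N/(N/NP))/PP
        [2,3] "quickly" : (N/NP)/PP
      [3,5] PP   <
        [3,4] "under" : NP
        [4,5] "built" : PP\NP
    [5,6] "liked" : PP\N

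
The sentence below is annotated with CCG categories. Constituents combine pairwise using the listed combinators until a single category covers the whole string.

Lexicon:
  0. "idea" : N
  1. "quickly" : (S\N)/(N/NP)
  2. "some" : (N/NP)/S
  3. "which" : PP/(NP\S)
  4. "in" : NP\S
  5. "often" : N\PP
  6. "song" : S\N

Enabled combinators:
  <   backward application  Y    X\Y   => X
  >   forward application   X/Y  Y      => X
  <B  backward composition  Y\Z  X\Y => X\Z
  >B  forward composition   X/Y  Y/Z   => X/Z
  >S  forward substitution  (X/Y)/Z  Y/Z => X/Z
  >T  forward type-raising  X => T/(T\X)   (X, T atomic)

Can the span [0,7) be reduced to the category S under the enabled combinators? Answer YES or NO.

[0,7] S   <
  [0,1] "idea" : N
  [1,7] S\N   >
    [1,2] "quickly" : (S\N)/(N/NP)
    [2,7] N/NP   >
      [2,3] "some" : (N/NP)/S
      [3,7] S   <
        [3,5] PP   >
          [3,4] "which" : PP/(NP\S)
          [4,5] "in" : NP\S
        [5,7] S\PP   <B
          [5,6] "often" : N\PP
          [6,7] "song" : S\N

YES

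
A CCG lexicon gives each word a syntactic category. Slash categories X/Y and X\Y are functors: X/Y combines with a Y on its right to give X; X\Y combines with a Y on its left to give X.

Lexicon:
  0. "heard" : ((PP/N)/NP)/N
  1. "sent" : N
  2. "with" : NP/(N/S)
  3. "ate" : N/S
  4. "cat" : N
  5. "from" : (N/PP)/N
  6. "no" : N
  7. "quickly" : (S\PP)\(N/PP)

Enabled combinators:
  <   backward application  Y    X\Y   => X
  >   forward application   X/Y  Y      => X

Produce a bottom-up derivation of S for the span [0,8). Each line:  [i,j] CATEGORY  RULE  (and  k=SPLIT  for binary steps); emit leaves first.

[0,1] ((PP/N)/NP)/N  lex  "heard"
[1,2] N  lex  "sent"
[0,2] (PP/N)/NP  >  k=1
[2,3] NP/(N/S)  lex  "with"
[3,4] N/S  lex  "ate"
[2,4] NP  >  k=3
[0,4] PP/N  >  k=2
[4,5] N  lex  "cat"
[0,5] PP  >  k=4
[5,6] (N/PP)/N  lex  "from"
[6,7] N  lex  "no"
[5,7] N/PP  >  k=6
[7,8] (S\PP)\(N/PP)  lex  "quickly"
[5,8] S\PP  <  k=7
[0,8] S  <  k=5

[0,8] S   <
  [0,5] PP   >
    [0,4] PP/N   >
      [0,2] (PP/N)/NP   >
        [0,1] "heard" : ((PP/N)/NP)/N
        [1,2] "sent" : N
      [2,4] NP   >
        [2,3] "with" : NP/(N/S)
        [3,4] "ate" : N/S
    [4,5] "cat" : N
  [5,8] S\PP   <
    [5,7] N/PP   >
      [5,6] "from" : (N/PP)/N
      [6,7] "no" : N
    [7,8] "quickly" : (S\PP)\(N/PP)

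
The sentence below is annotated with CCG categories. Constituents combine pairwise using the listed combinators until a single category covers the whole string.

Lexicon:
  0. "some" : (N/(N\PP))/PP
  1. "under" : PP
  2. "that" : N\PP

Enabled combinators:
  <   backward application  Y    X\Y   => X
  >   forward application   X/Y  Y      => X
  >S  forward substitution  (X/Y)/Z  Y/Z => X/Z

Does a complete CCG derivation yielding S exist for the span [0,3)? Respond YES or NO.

(N/(N\PP))/PP PP N\PP
CKY chart[0,3] = {N}; S ∉ chart

NO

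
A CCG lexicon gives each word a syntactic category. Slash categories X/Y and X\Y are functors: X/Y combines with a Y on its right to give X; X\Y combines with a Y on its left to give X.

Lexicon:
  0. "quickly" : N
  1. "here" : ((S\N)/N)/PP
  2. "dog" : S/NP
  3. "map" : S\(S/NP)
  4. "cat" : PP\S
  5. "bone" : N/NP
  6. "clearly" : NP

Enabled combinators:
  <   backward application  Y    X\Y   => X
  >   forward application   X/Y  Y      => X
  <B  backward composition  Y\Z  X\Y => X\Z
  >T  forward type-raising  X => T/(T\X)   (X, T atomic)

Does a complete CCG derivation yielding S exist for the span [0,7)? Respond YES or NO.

[0,7] S   <
  [0,1] "quickly" : N
  [1,7] S\N   >
    [1,5] (S\N)/N   >
      [1,2] "here" : ((S\N)/N)/PP
      [2,5] PP   <
        [2,4] S   <
          [2,3] "dog" : S/NP
          [3,4] "map" : S\(S/NP)
        [4,5] "cat" : PP\S
    [5,7] N   >
      [5,6] "bone" : N/NP
      [6,7] "clearly" : NP

YES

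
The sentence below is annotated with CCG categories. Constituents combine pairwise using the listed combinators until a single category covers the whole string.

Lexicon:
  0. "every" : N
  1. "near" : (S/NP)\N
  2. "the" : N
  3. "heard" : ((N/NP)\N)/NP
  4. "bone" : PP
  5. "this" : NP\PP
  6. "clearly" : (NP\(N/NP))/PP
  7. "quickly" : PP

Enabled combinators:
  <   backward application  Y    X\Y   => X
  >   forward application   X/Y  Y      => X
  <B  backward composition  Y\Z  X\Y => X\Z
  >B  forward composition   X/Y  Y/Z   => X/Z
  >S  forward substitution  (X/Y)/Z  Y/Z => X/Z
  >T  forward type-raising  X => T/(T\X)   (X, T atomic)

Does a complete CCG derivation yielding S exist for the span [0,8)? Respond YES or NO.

YES

[0,8] S   >
  [0,2] S/NP   <
    [0,1] "every" : N
    [1,2] "near" : (S/NP)\N
  [2,8] NP   <
    [2,3] "the" : N
    [3,8] NP\N   <B
      [3,6] (N/NP)\N   >
        [3,4] "heard" : ((N/NP)\N)/NP
        [4,6] NP   >
          [4,5] NP/(NP\PP)   >T
            [4,5] "bone" : PP
          [5,6] "this" : NP\PP
      [6,8] NP\(N/NP)   >
        [6,7] "clearly" : (NP\(N/NP))/PP
        [7,8] "quickly" : PP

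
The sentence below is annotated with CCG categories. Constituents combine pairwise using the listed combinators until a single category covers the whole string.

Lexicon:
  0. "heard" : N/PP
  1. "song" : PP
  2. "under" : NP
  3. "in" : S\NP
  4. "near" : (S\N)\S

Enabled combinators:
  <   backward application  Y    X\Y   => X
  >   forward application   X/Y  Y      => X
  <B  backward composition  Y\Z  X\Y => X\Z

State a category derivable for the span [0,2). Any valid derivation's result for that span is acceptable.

[0,5] S   <
  [0,2] N   >
    [0,1] "heard" : N/PP
    [1,2] "song" : PP
  [2,5] S\N   <
    [2,4] S   <
      [2,3] "under" : NP
      [3,4] "in" : S\NP
    [4,5] "near" : (S\N)\S

N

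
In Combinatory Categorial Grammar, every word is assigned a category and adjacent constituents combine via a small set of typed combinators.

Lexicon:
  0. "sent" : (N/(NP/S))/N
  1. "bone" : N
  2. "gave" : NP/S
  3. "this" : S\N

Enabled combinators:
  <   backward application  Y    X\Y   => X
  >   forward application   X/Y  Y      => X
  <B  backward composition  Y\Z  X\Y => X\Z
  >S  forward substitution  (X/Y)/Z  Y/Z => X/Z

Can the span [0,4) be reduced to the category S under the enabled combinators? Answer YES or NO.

YES

[0,4] S   <
  [0,3] N   >
    [0,2] N/(NP/S)   >
      [0,1] "sent" : (N/(NP/S))/N
      [1,2] "bone" : N
    [2,3] "gave" : NP/S
  [3,4] "this" : S\N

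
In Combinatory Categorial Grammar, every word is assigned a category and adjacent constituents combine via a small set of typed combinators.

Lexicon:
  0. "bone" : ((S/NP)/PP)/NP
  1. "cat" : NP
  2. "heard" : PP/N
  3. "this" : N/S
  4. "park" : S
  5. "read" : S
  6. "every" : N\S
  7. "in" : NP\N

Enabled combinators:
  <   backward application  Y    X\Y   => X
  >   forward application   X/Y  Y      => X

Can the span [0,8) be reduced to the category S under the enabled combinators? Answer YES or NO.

YES

[0,8] S   >
  [0,5] S/NP   >
    [0,2] (S/NP)/PP   >
      [0,1] "bone" : ((S/NP)/PP)/NP
      [1,2] "cat" : NP
    [2,5] PP   >
      [2,3] "heard" : PP/N
      [3,5] N   >
        [3,4] "this" : N/S
        [4,5] "park" : S
  [5,8] NP   <
    [5,7] N   <
      [5,6] "read" : S
      [6,7] "every" : N\S
    [7,8] "in" : NP\N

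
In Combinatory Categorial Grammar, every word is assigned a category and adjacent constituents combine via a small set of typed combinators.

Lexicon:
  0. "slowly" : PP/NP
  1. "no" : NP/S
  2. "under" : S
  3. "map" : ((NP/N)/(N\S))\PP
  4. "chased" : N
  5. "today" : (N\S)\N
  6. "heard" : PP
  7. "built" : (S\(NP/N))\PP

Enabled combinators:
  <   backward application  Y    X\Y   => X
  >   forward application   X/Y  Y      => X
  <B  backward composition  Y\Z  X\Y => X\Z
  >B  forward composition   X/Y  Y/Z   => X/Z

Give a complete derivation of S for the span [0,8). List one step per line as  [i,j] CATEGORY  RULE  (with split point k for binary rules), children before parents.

[0,1] PP/NP  lex  "slowly"
[1,2] NP/S  lex  "no"
[2,3] S  lex  "under"
[1,3] NP  >  k=2
[0,3] PP  >  k=1
[3,4] ((NP/N)/(N\S))\PP  lex  "map"
[0,4] (NP/N)/(N\S)  <  k=3
[4,5] N  lex  "chased"
[5,6] (N\S)\N  lex  "today"
[4,6] N\S  <  k=5
[0,6] NP/N  >  k=4
[6,7] PP  lex  "heard"
[7,8] (S\(NP/N))\PP  lex  "built"
[6,8] S\(NP/N)  <  k=7
[0,8] S  <  k=6

[0,8] S   <
  [0,6] NP/N   >
    [0,4] (NP/N)/(N\S)   <
      [0,3] PP   >
        [0,1] "slowly" : PP/NP
        [1,3] NP   >
          [1,2] "no" : NP/S
          [2,3] "under" : S
      [3,4] "map" : ((NP/N)/(N\S))\PP
    [4,6] N\S   <
      [4,5] "chased" : N
      [5,6] "today" : (N\S)\N
  [6,8] S\(NP/N)   <
    [6,7] "heard" : PP
    [7,8] "built" : (S\(NP/N))\PP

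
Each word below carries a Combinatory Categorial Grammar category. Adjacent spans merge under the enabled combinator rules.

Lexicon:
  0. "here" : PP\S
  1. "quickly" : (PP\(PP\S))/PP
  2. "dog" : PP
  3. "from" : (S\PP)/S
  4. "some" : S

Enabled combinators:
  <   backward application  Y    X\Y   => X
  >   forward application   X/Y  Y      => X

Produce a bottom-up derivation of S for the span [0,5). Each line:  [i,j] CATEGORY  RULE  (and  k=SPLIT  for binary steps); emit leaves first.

[0,5] S   <
  [0,3] PP   <
    [0,1] "here" : PP\S
    [1,3] PP\(PP\S)   >
      [1,2] "quickly" : (PP\(PP\S))/PP
      [2,3] "dog" : PP
  [3,5] S\PP   >
    [3,4] "from" : (S\PP)/S
    [4,5] "some" : S

[0,1] PP\S  lex  "here"
[1,2] (PP\(PP\S))/PP  lex  "quickly"
[2,3] PP  lex  "dog"
[1,3] PP\(PP\S)  >  k=2
[0,3] PP  <  k=1
[3,4] (S\PP)/S  lex  "from"
[4,5] S  lex  "some"
[3,5] S\PP  >  k=4
[0,5] S  <  k=3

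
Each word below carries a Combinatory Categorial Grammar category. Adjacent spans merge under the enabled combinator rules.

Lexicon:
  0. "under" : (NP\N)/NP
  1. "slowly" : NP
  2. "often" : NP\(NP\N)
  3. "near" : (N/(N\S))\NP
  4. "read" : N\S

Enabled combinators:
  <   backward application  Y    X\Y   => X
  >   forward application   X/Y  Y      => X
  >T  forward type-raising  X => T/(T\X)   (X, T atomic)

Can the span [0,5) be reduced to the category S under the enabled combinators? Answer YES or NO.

NO

(NP\N)/NP NP NP\(NP\N) (N/(N\S))\NP N\S
CKY chart[0,5] = {N, N/(N\N), NP/(NP\N), PP/(PP\N), S/(S\N)}; S ∉ chart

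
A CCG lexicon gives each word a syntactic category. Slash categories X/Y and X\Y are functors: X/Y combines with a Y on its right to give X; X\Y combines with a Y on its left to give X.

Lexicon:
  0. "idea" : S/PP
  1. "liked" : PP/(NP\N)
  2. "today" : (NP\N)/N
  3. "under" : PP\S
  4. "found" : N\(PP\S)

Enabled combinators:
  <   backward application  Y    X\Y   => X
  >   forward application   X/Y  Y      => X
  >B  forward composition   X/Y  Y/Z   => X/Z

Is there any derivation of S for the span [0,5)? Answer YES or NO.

YES

[0,5] S   >
  [0,1] "idea" : S/PP
  [1,5] PP   >
    [1,3] PP/N   >B
      [1,2] "liked" : PP/(NP\N)
      [2,3] "today" : (NP\N)/N
    [3,5] N   <
      [3,4] "under" : PP\S
      [4,5] "found" : N\(PP\S)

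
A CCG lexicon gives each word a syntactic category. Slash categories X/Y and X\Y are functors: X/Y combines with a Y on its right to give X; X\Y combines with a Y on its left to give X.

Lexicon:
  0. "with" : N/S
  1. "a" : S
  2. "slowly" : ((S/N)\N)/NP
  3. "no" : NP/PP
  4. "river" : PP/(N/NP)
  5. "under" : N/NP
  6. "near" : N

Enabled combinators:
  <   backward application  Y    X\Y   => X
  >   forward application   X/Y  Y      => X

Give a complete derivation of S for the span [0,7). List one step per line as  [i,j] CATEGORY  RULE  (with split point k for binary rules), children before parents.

[0,1] N/S  lex  "with"
[1,2] S  lex  "a"
[0,2] N  >  k=1
[2,3] ((S/N)\N)/NP  lex  "slowly"
[3,4] NP/PP  lex  "no"
[4,5] PP/(N/NP)  lex  "river"
[5,6] N/NP  lex  "under"
[4,6] PP  >  k=5
[3,6] NP  >  k=4
[2,6] (S/N)\N  >  k=3
[0,6] S/N  <  k=2
[6,7] N  lex  "near"
[0,7] S  >  k=6

[0,7] S   >
  [0,6] S/N   <
    [0,2] N   >
      [0,1] "with" : N/S
      [1,2] "a" : S
    [2,6] (S/N)\N   >
      [2,3] "slowly" : ((S/N)\N)/NP
      [3,6] NP   >
        [3,4] "no" : NP/PP
        [4,6] PP   >
          [4,5] "river" : PP/(N/NP)
          [5,6] "under" : N/NP
  [6,7] "near" : N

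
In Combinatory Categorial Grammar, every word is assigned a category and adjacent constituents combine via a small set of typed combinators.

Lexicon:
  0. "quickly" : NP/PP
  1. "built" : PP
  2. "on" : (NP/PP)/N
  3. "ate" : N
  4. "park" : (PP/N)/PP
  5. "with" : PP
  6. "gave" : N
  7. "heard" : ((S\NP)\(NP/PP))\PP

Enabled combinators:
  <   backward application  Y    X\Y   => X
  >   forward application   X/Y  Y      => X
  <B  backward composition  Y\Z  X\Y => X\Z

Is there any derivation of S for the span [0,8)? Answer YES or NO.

YES

[0,8] S   <
  [0,2] NP   >
    [0,1] "quickly" : NP/PP
    [1,2] "built" : PP
  [2,8] S\NP   <
    [2,4] NP/PP   >
      [2,3] "on" : (NP/PP)/N
      [3,4] "ate" : N
    [4,8] (S\NP)\(NP/PP)   <
      [4,7] PP   >
        [4,6] PP/N   >
          [4,5] "park" : (PP/N)/PP
          [5,6] "with" : PP
        [6,7] "gave" : N
      [7,8] "heard" : ((S\NP)\(NP/PP))\PP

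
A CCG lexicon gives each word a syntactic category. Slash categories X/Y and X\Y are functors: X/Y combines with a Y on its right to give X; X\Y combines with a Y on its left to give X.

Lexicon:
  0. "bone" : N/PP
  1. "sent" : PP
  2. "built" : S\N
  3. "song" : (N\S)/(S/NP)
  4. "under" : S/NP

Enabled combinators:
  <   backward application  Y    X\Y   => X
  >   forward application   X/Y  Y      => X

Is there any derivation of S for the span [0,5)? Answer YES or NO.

N/PP PP S\N (N\S)/(S/NP) S/NP
CKY chart[0,5] = {N}; S ∉ chart

NO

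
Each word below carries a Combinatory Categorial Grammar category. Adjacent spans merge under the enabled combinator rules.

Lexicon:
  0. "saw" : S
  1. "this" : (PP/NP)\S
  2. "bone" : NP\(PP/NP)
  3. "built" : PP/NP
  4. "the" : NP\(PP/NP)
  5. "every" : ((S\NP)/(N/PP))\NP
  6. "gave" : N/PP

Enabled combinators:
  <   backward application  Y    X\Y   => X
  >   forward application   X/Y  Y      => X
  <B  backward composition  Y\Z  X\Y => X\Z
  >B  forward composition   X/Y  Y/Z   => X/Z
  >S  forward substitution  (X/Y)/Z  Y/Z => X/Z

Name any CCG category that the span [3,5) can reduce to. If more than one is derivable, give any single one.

[0,7] S   <
  [0,3] NP   <
    [0,2] PP/NP   <
      [0,1] "saw" : S
      [1,2] "this" : (PP/NP)\S
    [2,3] "bone" : NP\(PP/NP)
  [3,7] S\NP   >
    [3,6] (S\NP)/(N/PP)   <
      [3,5] NP   <
        [3,4] "built" : PP/NP
        [4,5] "the" : NP\(PP/NP)
      [5,6] "every" : ((S\NP)/(N/PP))\NP
    [6,7] "gave" : N/PP

NP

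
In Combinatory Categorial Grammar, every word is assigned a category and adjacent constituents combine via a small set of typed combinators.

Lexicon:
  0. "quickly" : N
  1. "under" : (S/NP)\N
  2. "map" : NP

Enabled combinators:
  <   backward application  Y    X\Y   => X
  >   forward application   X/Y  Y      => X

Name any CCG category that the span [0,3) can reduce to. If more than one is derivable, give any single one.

[0,3] S   >
  [0,2] S/NP   <
    [0,1] "quickly" : N
    [1,2] "under" : (S/NP)\N
  [2,3] "map" : NP

S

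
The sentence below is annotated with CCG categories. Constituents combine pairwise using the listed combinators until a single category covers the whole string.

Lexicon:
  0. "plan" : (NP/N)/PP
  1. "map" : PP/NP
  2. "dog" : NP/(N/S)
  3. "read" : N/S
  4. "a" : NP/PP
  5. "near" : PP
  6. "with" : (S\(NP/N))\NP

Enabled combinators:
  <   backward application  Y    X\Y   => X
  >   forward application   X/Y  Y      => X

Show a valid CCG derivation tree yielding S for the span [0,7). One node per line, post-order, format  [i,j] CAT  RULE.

[0,7] S   <
  [0,4] NP/N   >
    [0,1] "plan" : (NP/N)/PP
    [1,4] PP   >
      [1,2] "map" : PP/NP
      [2,4] NP   >
        [2,3] "dog" : NP/(N/S)
        [3,4] "read" : N/S
  [4,7] S\(NP/N)   <
    [4,6] NP   >
      [4,5] "a" : NP/PP
      [5,6] "near" : PP
    [6,7] "with" : (S\(NP/N))\NP

[0,1] (NP/N)/PP  lex  "plan"
[1,2] PP/NP  lex  "map"
[2,3] NP/(N/S)  lex  "dog"
[3,4] N/S  lex  "read"
[2,4] NP  >  k=3
[1,4] PP  >  k=2
[0,4] NP/N  >  k=1
[4,5] NP/PP  lex  "a"
[5,6] PP  lex  "near"
[4,6] NP  >  k=5
[6,7] (S\(NP/N))\NP  lex  "with"
[4,7] S\(NP/N)  <  k=6
[0,7] S  <  k=4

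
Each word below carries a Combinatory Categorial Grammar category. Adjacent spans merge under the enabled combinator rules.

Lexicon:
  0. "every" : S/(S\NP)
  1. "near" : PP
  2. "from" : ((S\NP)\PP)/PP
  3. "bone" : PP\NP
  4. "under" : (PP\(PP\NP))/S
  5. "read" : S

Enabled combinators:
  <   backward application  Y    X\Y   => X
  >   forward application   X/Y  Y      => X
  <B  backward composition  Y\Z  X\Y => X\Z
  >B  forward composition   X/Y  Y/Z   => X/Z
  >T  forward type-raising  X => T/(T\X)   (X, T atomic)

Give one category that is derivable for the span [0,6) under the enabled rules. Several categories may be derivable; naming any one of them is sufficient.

S

[0,6] S   >
  [0,1] "every" : S/(S\NP)
  [1,6] S\NP   <
    [1,2] "near" : PP
    [2,6] (S\NP)\PP   >
      [2,3] "from" : ((S\NP)\PP)/PP
      [3,6] PP   <
        [3,4] "bone" : PP\NP
        [4,6] PP\(PP\NP)   >
          [4,5] "under" : (PP\(PP\NP))/S
          [5,6] "read" : S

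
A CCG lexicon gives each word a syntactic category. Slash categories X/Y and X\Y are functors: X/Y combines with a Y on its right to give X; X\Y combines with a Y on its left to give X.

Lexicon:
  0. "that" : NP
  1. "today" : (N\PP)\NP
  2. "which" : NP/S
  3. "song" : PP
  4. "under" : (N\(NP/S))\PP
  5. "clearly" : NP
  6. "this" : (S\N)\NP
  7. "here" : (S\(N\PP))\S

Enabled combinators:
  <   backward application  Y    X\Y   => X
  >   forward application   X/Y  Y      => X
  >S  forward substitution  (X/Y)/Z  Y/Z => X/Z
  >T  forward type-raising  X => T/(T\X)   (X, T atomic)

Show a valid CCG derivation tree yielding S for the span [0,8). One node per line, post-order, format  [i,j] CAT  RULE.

[0,8] S   <
  [0,2] N\PP   <
    [0,1] "that" : NP
    [1,2] "today" : (N\PP)\NP
  [2,8] S\(N\PP)   <
    [2,7] S   <
      [2,5] N   <
        [2,3] "which" : NP/S
        [3,5] N\(NP/S)   <
          [3,4] "song" : PP
          [4,5] "under" : (N\(NP/S))\PP
      [5,7] S\N   <
        [5,6] "clearly" : NP
        [6,7] "this" : (S\N)\NP
    [7,8] "here" : (S\(N\PP))\S

[0,1] NP  lex  "that"
[1,2] (N\PP)\NP  lex  "today"
[0,2] N\PP  <  k=1
[2,3] NP/S  lex  "which"
[3,4] PP  lex  "song"
[4,5] (N\(NP/S))\PP  lex  "under"
[3,5] N\(NP/S)  <  k=4
[2,5] N  <  k=3
[5,6] NP  lex  "clearly"
[6,7] (S\N)\NP  lex  "this"
[5,7] S\N  <  k=6
[2,7] S  <  k=5
[7,8] (S\(N\PP))\S  lex  "here"
[2,8] S\(N\PP)  <  k=7
[0,8] S  <  k=2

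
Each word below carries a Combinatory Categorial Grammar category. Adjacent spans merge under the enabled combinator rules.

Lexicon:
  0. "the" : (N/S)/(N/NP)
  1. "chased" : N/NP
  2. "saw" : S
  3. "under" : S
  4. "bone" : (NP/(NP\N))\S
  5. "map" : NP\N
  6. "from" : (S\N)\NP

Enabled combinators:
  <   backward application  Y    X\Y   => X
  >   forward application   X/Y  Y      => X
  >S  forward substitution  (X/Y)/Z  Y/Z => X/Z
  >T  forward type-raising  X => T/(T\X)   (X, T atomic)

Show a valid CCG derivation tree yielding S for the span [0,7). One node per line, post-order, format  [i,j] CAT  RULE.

[0,1] (N/S)/(N/NP)  lex  "the"
[1,2] N/NP  lex  "chased"
[0,2] N/S  >  k=1
[2,3] S  lex  "saw"
[0,3] N  >  k=2
[3,4] S  lex  "under"
[4,5] (NP/(NP\N))\S  lex  "bone"
[3,5] NP/(NP\N)  <  k=4
[5,6] NP\N  lex  "map"
[3,6] NP  >  k=5
[6,7] (S\N)\NP  lex  "from"
[3,7] S\N  <  k=6
[0,7] S  <  k=3

[0,7] S   <
  [0,3] N   >
    [0,2] N/S   >
      [0,1] "the" : (N/S)/(N/NP)
      [1,2] "chased" : N/NP
    [2,3] "saw" : S
  [3,7] S\N   <
    [3,6] NP   >
      [3,5] NP/(NP\N)   <
        [3,4] "under" : S
        [4,5] "bone" : (NP/(NP\N))\S
      [5,6] "map" : NP\N
    [6,7] "from" : (S\N)\NP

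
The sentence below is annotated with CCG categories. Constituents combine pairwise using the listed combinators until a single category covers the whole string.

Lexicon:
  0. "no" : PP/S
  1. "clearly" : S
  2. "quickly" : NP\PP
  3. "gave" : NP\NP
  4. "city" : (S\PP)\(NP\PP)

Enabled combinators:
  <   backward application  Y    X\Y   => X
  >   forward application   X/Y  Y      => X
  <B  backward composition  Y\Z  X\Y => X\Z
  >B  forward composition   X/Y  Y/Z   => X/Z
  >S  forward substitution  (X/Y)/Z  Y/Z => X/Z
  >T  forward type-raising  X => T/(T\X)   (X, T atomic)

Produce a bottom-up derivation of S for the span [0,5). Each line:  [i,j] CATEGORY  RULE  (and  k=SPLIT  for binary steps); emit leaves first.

[0,1] PP/S  lex  "no"
[1,2] S  lex  "clearly"
[0,2] PP  >  k=1
[2,3] NP\PP  lex  "quickly"
[3,4] NP\NP  lex  "gave"
[2,4] NP\PP  <B  k=3
[4,5] (S\PP)\(NP\PP)  lex  "city"
[2,5] S\PP  <  k=4
[0,5] S  <  k=2

[0,5] S   <
  [0,2] PP   >
    [0,1] "no" : PP/S
    [1,2] "clearly" : S
  [2,5] S\PP   <
    [2,4] NP\PP   <B
      [2,3] "quickly" : NP\PP
      [3,4] "gave" : NP\NP
    [4,5] "city" : (S\PP)\(NP\PP)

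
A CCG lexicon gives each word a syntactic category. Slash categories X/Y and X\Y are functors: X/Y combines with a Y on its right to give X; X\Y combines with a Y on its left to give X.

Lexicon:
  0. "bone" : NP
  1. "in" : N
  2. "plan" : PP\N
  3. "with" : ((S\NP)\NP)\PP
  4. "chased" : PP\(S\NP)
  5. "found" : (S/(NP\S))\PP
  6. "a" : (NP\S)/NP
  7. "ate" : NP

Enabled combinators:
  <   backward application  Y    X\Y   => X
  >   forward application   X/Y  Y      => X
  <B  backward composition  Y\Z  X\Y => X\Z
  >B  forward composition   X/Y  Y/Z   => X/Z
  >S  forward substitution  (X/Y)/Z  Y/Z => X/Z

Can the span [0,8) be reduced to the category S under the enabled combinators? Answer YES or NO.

YES

[0,8] S   >
  [0,6] S/(NP\S)   <
    [0,5] PP   <
      [0,4] S\NP   <
        [0,1] "bone" : NP
        [1,4] (S\NP)\NP   <
          [1,3] PP   <
            [1,2] "in" : N
            [2,3] "plan" : PP\N
          [3,4] "with" : ((S\NP)\NP)\PP
      [4,5] "chased" : PP\(S\NP)
    [5,6] "found" : (S/(NP\S))\PP
  [6,8] NP\S   >
    [6,7] "a" : (NP\S)/NP
    [7,8] "ate" : NP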